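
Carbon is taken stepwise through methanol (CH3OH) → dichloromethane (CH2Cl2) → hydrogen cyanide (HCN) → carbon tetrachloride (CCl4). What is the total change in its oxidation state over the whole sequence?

+6

Carbon oxidation states along the series — methanol: -2, dichloromethane: 0, hydrogen cyanide: +2, carbon tetrachloride: +4.
Net change = +4 − (-2) = +6.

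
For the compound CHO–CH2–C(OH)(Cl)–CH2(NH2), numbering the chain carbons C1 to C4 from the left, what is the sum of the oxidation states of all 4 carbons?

Assign +1 per bond to O/N/halogen, −1 per bond to H or an electropositive element, and 0 per bond to carbon. Tallying each carbon:
C1: 1C, 1H, 2O → 0 − 1 + 2 = +1
C2: 2C, 2H → 0 − 2 = -2
C3: 2C, 1O, 1Cl → 0 + 1 + 1 = +2
C4: 1C, 2H, 1N → 0 − 2 + 1 = -1
Sum = +1 − 2 + 2 − 1 = 0.

0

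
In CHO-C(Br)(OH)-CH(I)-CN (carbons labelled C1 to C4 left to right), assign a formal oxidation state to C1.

Assign +1 per bond to O/N/halogen, −1 per bond to H or an electropositive element, and 0 per bond to carbon.
C1 has one bond to C (0), a double bond to O (2×+1 = +2), one bond to H (-1).
Oxidation state = 0 + 2 − 1 = +1.

+1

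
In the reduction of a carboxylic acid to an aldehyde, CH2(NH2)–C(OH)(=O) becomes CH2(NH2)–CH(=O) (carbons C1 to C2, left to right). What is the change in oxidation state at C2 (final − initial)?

Before: C2 has 1 bond to C, 3 bonds to O → oxidation state +3.
After: C2 has 1 bond to C, 1 bond to H, 2 bonds to O → oxidation state +1.
Δ = +1 − (+3) = -2, so this is a reduction at C2.

-2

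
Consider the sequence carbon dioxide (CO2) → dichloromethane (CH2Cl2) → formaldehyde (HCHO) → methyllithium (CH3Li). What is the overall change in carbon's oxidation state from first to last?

-8

Carbon oxidation states along the series — carbon dioxide: +4, dichloromethane: 0, formaldehyde: 0, methyllithium: -4.
Net change = -4 − (+4) = -8.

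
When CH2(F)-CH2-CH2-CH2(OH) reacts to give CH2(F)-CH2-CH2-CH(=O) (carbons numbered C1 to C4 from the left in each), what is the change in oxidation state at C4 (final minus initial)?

Before: C4 has 1 bond to C, 2 bonds to H, 1 bond to O → oxidation state -1.
After: C4 has 1 bond to C, 1 bond to H, 2 bonds to O → oxidation state +1.
Δ = +1 − (-1) = +2, so this is an oxidation at C4.

+2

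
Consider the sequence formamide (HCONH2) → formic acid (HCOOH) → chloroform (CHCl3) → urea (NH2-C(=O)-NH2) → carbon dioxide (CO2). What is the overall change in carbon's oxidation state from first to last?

+2

Carbon oxidation states along the series — formamide: +2, formic acid: +2, chloroform: +2, urea: +4, carbon dioxide: +4.
Net change = +4 − (+2) = +2.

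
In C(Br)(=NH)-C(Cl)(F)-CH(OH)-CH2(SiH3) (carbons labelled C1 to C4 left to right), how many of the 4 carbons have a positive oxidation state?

Tallying each carbon's bonds:
C1: 1C, 2N, 1Br → 0 + 2 + 1 = +3
C2: 2C, 1F, 1Cl → 0 + 1 + 1 = +2
C3: 2C, 1H, 1O → 0 − 1 + 1 = 0
C4: 1C, 2H, 1Si → 0 − 2 − 1 = -3
2 carbons (C1, C2) meet the condition.

2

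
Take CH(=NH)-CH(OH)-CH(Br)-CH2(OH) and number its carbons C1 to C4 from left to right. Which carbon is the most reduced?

Tallying each carbon's bonds:
C1: 1C, 1H, 2N → 0 − 1 + 2 = +1
C2: 2C, 1H, 1O → 0 − 1 + 1 = 0
C3: 2C, 1H, 1Br → 0 − 1 + 1 = 0
C4: 1C, 2H, 1O → 0 − 2 + 1 = -1
The most reduced carbon is C4 at -1.

C4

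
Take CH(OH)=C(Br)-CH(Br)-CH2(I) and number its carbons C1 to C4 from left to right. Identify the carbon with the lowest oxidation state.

C4

Assign +1 per bond to O/N/halogen, −1 per bond to H or an electropositive element, and 0 per bond to carbon. Tallying each carbon:
C1: 2C, 1H, 1O → 0 − 1 + 1 = 0
C2: 3C, 1Br → 0 + 1 = +1
C3: 2C, 1H, 1Br → 0 − 1 + 1 = 0
C4: 1C, 2H, 1I → 0 − 2 + 1 = -1
The most reduced carbon is C4 at -1.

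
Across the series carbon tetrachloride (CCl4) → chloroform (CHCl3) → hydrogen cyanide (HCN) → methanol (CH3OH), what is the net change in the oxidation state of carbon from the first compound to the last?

-6

Carbon oxidation states along the series — carbon tetrachloride: +4, chloroform: +2, hydrogen cyanide: +2, methanol: -2.
Net change = -2 − (+4) = -6.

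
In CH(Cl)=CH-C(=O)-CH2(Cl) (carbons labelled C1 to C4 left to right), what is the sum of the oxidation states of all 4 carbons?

0

Each bond to a more electronegative atom (O, N, halogen) counts +1, each bond to a less electronegative atom (H, metal, B, Si) counts −1, and each C–C bond counts 0. Tallying each carbon:
C1: 2C, 1H, 1Cl → 0 − 1 + 1 = 0
C2: 3C, 1H → 0 − 1 = -1
C3: 2C, 2O → 0 + 2 = +2
C4: 1C, 2H, 1Cl → 0 − 2 + 1 = -1
Sum = 0 − 1 + 2 − 1 = 0.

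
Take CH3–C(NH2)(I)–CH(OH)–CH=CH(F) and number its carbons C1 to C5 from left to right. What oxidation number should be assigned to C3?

0

C3 has one bond to C (0), one bond to C (0), one bond to H (-1), one bond to O (+1).
Oxidation state = 0 + 0 − 1 + 1 = 0.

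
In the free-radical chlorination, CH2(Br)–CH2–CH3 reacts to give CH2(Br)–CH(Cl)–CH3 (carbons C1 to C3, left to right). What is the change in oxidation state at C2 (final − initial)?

+2

Before: C2 has 2 bonds to C, 2 bonds to H → oxidation state -2.
After: C2 has 2 bonds to C, 1 bond to H, 1 bond to Cl → oxidation state 0.
Δ = 0 − (-2) = +2, so this is an oxidation at C2.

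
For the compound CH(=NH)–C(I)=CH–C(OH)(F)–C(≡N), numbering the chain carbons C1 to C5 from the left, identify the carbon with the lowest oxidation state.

C3

Tallying each carbon's bonds:
C1: 1C, 1H, 2N → 0 − 1 + 2 = +1
C2: 3C, 1I → 0 + 1 = +1
C3: 3C, 1H → 0 − 1 = -1
C4: 2C, 1O, 1F → 0 + 1 + 1 = +2
C5: 1C, 3N → 0 + 3 = +3
The most reduced carbon is C3 at -1.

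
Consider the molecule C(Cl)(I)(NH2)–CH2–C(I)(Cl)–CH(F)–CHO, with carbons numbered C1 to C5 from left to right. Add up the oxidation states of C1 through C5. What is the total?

Tallying each carbon's bonds:
C1: 1C, 1N, 1Cl, 1I → 0 + 1 + 1 + 1 = +3
C2: 2C, 2H → 0 − 2 = -2
C3: 2C, 1Cl, 1I → 0 + 1 + 1 = +2
C4: 2C, 1H, 1F → 0 − 1 + 1 = 0
C5: 1C, 1H, 2O → 0 − 1 + 2 = +1
Sum = +3 − 2 + 2 + 0 + 1 = +4.

+4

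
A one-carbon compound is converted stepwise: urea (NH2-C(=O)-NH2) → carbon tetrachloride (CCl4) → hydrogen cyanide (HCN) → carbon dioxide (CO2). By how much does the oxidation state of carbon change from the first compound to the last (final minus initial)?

Carbon oxidation states along the series — urea: +4, carbon tetrachloride: +4, hydrogen cyanide: +2, carbon dioxide: +4.
Net change = +4 − (+4) = 0.

0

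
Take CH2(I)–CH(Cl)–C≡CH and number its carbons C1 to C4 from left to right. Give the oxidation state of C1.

Each bond to a more electronegative atom (O, N, halogen) counts +1, each bond to a less electronegative atom (H, metal, B, Si) counts −1, and each C–C bond counts 0.
C1 has one bond to C (0), one bond to I (+1), one bond to H (-1), one bond to H (-1).
Oxidation state = 0 + 1 − 1 − 1 = -1.

-1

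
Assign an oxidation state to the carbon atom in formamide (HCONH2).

+2

The carbon has one bond to H (-1), a double bond to O (2×+1 = +2), one bond to N (+1).
Oxidation state = -1 + 2 + 1 = +2.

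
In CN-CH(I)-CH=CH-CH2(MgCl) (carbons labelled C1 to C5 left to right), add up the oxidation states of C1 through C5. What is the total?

-2

Tallying each carbon's bonds:
C1: 1C, 3N → 0 + 3 = +3
C2: 2C, 1H, 1I → 0 − 1 + 1 = 0
C3: 3C, 1H → 0 − 1 = -1
C4: 3C, 1H → 0 − 1 = -1
C5: 1C, 2H, 1Mg → 0 − 2 − 1 = -3
Sum = +3 + 0 − 1 − 1 − 3 = -2.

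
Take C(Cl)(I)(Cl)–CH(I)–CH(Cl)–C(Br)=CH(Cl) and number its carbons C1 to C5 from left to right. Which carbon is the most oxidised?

Assign +1 per bond to O/N/halogen, −1 per bond to H or an electropositive element, and 0 per bond to carbon. Tallying each carbon:
C1: 1C, 2Cl, 1I → 0 + 2 + 1 = +3
C2: 2C, 1H, 1I → 0 − 1 + 1 = 0
C3: 2C, 1H, 1Cl → 0 − 1 + 1 = 0
C4: 3C, 1Br → 0 + 1 = +1
C5: 2C, 1H, 1Cl → 0 − 1 + 1 = 0
The most oxidised carbon is C1 at +3.

C1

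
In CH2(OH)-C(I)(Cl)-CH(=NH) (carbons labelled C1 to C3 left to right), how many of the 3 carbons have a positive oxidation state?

2

Tallying each carbon's bonds:
C1: 1C, 2H, 1O → 0 − 2 + 1 = -1
C2: 2C, 1Cl, 1I → 0 + 1 + 1 = +2
C3: 1C, 1H, 2N → 0 − 1 + 2 = +1
2 carbons (C2, C3) meet the condition.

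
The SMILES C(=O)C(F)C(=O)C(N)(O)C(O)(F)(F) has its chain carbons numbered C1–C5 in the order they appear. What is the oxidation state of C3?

C3 has one bond to C (0), one bond to C (0), a double bond to O (2×+1 = +2).
Oxidation state = 0 + 0 + 2 = +2.

+2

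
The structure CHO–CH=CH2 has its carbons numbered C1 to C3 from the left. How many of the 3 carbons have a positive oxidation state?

1

Tallying each carbon's bonds:
C1: 1C, 1H, 2O → 0 − 1 + 2 = +1
C2: 3C, 1H → 0 − 1 = -1
C3: 2C, 2H → 0 − 2 = -2
1 carbon (C1) meets the condition.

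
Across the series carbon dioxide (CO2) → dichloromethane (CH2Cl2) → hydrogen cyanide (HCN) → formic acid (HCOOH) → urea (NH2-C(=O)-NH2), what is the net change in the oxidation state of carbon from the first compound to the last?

Carbon oxidation states along the series — carbon dioxide: +4, dichloromethane: 0, hydrogen cyanide: +2, formic acid: +2, urea: +4.
Net change = +4 − (+4) = 0.

0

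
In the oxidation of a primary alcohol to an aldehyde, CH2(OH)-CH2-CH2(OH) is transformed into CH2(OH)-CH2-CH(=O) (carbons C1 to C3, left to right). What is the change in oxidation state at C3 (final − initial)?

+2

Before: C3 has 1 bond to C, 2 bonds to H, 1 bond to O → oxidation state -1.
After: C3 has 1 bond to C, 1 bond to H, 2 bonds to O → oxidation state +1.
Δ = +1 − (-1) = +2, so this is an oxidation at C3.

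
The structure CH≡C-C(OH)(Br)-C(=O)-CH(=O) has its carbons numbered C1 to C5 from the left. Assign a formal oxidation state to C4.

Each bond to a more electronegative atom (O, N, halogen) counts +1, each bond to a less electronegative atom (H, metal, B, Si) counts −1, and each C–C bond counts 0.
C4 has one bond to C (0), one bond to C (0), a double bond to O (2×+1 = +2).
Oxidation state = 0 + 0 + 2 = +2.

+2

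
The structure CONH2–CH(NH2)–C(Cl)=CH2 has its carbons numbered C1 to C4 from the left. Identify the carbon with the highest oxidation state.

C1

Tallying each carbon's bonds:
C1: 1C, 2O, 1N → 0 + 2 + 1 = +3
C2: 2C, 1H, 1N → 0 − 1 + 1 = 0
C3: 3C, 1Cl → 0 + 1 = +1
C4: 2C, 2H → 0 − 2 = -2
The most oxidised carbon is C1 at +3.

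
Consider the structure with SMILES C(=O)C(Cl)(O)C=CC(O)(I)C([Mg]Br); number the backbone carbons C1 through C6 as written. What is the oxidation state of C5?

+2

Assign +1 per bond to O/N/halogen, −1 per bond to H or an electropositive element, and 0 per bond to carbon.
C5 has one bond to C (0), one bond to C (0), one bond to O (+1), one bond to I (+1).
Oxidation state = 0 + 0 + 1 + 1 = +2.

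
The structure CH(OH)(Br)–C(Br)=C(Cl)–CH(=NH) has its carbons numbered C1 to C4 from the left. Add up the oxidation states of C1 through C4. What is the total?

+4

Count +1 for every bond to an atom more electronegative than carbon and −1 for every bond to one less electronegative; C–C bonds are 0. Tallying each carbon:
C1: 1C, 1H, 1O, 1Br → 0 − 1 + 1 + 1 = +1
C2: 3C, 1Br → 0 + 1 = +1
C3: 3C, 1Cl → 0 + 1 = +1
C4: 1C, 1H, 2N → 0 − 1 + 2 = +1
Sum = +1 + 1 + 1 + 1 = +4.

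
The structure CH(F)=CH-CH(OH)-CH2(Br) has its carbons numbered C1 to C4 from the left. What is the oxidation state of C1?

0

Each bond to a more electronegative atom (O, N, halogen) counts +1, each bond to a less electronegative atom (H, metal, B, Si) counts −1, and each C–C bond counts 0.
C1 has a double bond to C (2×0 = 0), one bond to F (+1), one bond to H (-1).
Oxidation state = 0 + 1 − 1 = 0.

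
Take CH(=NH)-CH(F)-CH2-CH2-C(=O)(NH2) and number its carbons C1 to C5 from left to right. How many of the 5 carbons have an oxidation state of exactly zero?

1

Assign +1 per bond to O/N/halogen, −1 per bond to H or an electropositive element, and 0 per bond to carbon. Tallying each carbon:
C1: 1C, 1H, 2N → 0 − 1 + 2 = +1
C2: 2C, 1H, 1F → 0 − 1 + 1 = 0
C3: 2C, 2H → 0 − 2 = -2
C4: 2C, 2H → 0 − 2 = -2
C5: 1C, 2O, 1N → 0 + 2 + 1 = +3
1 carbon (C2) meets the condition.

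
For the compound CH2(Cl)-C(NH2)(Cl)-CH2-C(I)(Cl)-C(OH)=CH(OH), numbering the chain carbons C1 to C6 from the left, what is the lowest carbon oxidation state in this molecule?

-2

Tallying each carbon's bonds:
C1: 1C, 2H, 1Cl → 0 − 2 + 1 = -1
C2: 2C, 1N, 1Cl → 0 + 1 + 1 = +2
C3: 2C, 2H → 0 − 2 = -2
C4: 2C, 1Cl, 1I → 0 + 1 + 1 = +2
C5: 3C, 1O → 0 + 1 = +1
C6: 2C, 1H, 1O → 0 − 1 + 1 = 0
The lowest value is -2.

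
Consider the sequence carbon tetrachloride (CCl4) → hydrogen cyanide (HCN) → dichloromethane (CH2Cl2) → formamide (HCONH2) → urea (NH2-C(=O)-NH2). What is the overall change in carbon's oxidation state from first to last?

Carbon oxidation states along the series — carbon tetrachloride: +4, hydrogen cyanide: +2, dichloromethane: 0, formamide: +2, urea: +4.
Net change = +4 − (+4) = 0.

0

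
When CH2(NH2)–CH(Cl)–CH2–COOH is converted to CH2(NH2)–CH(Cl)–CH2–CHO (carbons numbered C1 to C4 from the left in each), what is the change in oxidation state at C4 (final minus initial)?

Before: C4 has 1 bond to C, 3 bonds to O → oxidation state +3.
After: C4 has 1 bond to C, 1 bond to H, 2 bonds to O → oxidation state +1.
Δ = +1 − (+3) = -2, so this is a reduction at C4.

-2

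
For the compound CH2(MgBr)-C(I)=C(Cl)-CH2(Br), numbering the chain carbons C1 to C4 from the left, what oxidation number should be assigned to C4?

-1

C4 has one bond to C (0), one bond to H (-1), one bond to H (-1), one bond to Br (+1).
Oxidation state = 0 − 1 − 1 + 1 = -1.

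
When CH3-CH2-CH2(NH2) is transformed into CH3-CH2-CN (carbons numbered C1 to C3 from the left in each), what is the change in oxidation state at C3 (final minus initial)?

Before: C3 has 1 bond to C, 2 bonds to H, 1 bond to N → oxidation state -1.
After: C3 has 1 bond to C, 3 bonds to N → oxidation state +3.
Δ = +3 − (-1) = +4, so this is an oxidation at C3.

+4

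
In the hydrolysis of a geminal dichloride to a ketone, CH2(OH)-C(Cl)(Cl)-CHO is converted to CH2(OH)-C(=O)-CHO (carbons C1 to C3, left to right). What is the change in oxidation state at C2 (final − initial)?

Before: C2 has 2 bonds to C, 2 bonds to Cl → oxidation state +2.
After: C2 has 2 bonds to C, 2 bonds to O → oxidation state +2.
Δ = +2 − (+2) = 0, so no net redox change at C2.

0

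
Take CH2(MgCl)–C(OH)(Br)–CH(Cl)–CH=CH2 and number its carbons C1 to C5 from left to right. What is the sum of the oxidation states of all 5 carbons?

-4

Assign +1 per bond to O/N/halogen, −1 per bond to H or an electropositive element, and 0 per bond to carbon. Tallying each carbon:
C1: 1C, 2H, 1Mg → 0 − 2 − 1 = -3
C2: 2C, 1O, 1Br → 0 + 1 + 1 = +2
C3: 2C, 1H, 1Cl → 0 − 1 + 1 = 0
C4: 3C, 1H → 0 − 1 = -1
C5: 2C, 2H → 0 − 2 = -2
Sum = -3 + 2 + 0 − 1 − 2 = -4.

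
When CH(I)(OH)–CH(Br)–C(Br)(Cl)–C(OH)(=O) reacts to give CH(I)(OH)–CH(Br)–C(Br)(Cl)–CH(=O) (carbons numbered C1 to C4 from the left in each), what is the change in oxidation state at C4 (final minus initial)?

-2

Before: C4 has 1 bond to C, 3 bonds to O → oxidation state +3.
After: C4 has 1 bond to C, 1 bond to H, 2 bonds to O → oxidation state +1.
Δ = +1 − (+3) = -2, so this is a reduction at C4.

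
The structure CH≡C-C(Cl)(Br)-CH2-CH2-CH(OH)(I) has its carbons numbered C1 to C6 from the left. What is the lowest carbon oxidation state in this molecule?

-2

Assign +1 per bond to O/N/halogen, −1 per bond to H or an electropositive element, and 0 per bond to carbon. Tallying each carbon:
C1: 3C, 1H → 0 − 1 = -1
C2: 4C → 0 = 0
C3: 2C, 1Cl, 1Br → 0 + 1 + 1 = +2
C4: 2C, 2H → 0 − 2 = -2
C5: 2C, 2H → 0 − 2 = -2
C6: 1C, 1H, 1O, 1I → 0 − 1 + 1 + 1 = +1
The lowest value is -2.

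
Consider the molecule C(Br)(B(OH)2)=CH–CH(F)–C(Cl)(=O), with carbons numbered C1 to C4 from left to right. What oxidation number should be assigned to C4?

Assign +1 per bond to O/N/halogen, −1 per bond to H or an electropositive element, and 0 per bond to carbon.
C4 has one bond to C (0), one bond to Cl (+1), a double bond to O (2×+1 = +2).
Oxidation state = 0 + 1 + 2 = +3.

+3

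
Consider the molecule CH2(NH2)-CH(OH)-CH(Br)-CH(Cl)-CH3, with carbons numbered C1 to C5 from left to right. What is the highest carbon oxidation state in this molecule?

Tallying each carbon's bonds:
C1: 1C, 2H, 1N → 0 − 2 + 1 = -1
C2: 2C, 1H, 1O → 0 − 1 + 1 = 0
C3: 2C, 1H, 1Br → 0 − 1 + 1 = 0
C4: 2C, 1H, 1Cl → 0 − 1 + 1 = 0
C5: 1C, 3H → 0 − 3 = -3
The highest value is 0.

0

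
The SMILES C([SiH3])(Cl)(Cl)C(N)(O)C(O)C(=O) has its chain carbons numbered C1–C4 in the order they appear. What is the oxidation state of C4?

Count +1 for every bond to an atom more electronegative than carbon and −1 for every bond to one less electronegative; C–C bonds are 0.
C4 has one bond to C (0), a double bond to O (2×+1 = +2), one bond to H (-1).
Oxidation state = 0 + 2 − 1 = +1.

+1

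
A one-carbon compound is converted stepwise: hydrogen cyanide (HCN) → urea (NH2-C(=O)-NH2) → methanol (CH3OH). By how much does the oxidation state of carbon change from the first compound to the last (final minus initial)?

Carbon oxidation states along the series — hydrogen cyanide: +2, urea: +4, methanol: -2.
Net change = -2 − (+2) = -4.

-4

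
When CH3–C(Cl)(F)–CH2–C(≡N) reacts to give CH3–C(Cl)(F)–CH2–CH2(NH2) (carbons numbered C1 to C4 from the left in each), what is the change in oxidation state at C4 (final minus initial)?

-4

Before: C4 has 1 bond to C, 3 bonds to N → oxidation state +3.
After: C4 has 1 bond to C, 2 bonds to H, 1 bond to N → oxidation state -1.
Δ = -1 − (+3) = -4, so this is a reduction at C4.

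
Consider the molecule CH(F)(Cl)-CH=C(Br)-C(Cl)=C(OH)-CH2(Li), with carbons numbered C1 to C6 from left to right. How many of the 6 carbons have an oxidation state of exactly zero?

0

Count +1 for every bond to an atom more electronegative than carbon and −1 for every bond to one less electronegative; C–C bonds are 0. Tallying each carbon:
C1: 1C, 1H, 1F, 1Cl → 0 − 1 + 1 + 1 = +1
C2: 3C, 1H → 0 − 1 = -1
C3: 3C, 1Br → 0 + 1 = +1
C4: 3C, 1Cl → 0 + 1 = +1
C5: 3C, 1O → 0 + 1 = +1
C6: 1C, 2H, 1Li → 0 − 2 − 1 = -3
0 carbons meet the condition.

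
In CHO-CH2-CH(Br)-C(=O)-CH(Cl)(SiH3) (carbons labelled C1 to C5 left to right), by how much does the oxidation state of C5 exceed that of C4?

C5: 1C, 1H, 1Cl, 1Si → 0 − 1 + 1 − 1 = -1
C4: 2C, 2O → 0 + 2 = +2
Difference: -1 − (+2) = -3.

-3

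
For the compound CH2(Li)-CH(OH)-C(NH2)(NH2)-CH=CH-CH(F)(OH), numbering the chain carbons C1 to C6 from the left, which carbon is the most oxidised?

Count +1 for every bond to an atom more electronegative than carbon and −1 for every bond to one less electronegative; C–C bonds are 0. Tallying each carbon:
C1: 1C, 2H, 1Li → 0 − 2 − 1 = -3
C2: 2C, 1H, 1O → 0 − 1 + 1 = 0
C3: 2C, 2N → 0 + 2 = +2
C4: 3C, 1H → 0 − 1 = -1
C5: 3C, 1H → 0 − 1 = -1
C6: 1C, 1H, 1O, 1F → 0 − 1 + 1 + 1 = +1
The most oxidised carbon is C3 at +2.

C3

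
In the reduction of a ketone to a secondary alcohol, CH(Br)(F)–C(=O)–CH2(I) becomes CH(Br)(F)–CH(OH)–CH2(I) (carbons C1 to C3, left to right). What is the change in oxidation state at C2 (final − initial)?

-2

Before: C2 has 2 bonds to C, 2 bonds to O → oxidation state +2.
After: C2 has 2 bonds to C, 1 bond to H, 1 bond to O → oxidation state 0.
Δ = 0 − (+2) = -2, so this is a reduction at C2.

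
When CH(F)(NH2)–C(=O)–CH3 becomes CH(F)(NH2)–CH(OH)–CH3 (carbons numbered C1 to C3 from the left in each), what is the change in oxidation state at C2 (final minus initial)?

-2

Before: C2 has 2 bonds to C, 2 bonds to O → oxidation state +2.
After: C2 has 2 bonds to C, 1 bond to H, 1 bond to O → oxidation state 0.
Δ = 0 − (+2) = -2, so this is a reduction at C2.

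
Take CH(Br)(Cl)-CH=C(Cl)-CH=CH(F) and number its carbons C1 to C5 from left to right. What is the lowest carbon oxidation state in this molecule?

Assign +1 per bond to O/N/halogen, −1 per bond to H or an electropositive element, and 0 per bond to carbon. Tallying each carbon:
C1: 1C, 1H, 1Cl, 1Br → 0 − 1 + 1 + 1 = +1
C2: 3C, 1H → 0 − 1 = -1
C3: 3C, 1Cl → 0 + 1 = +1
C4: 3C, 1H → 0 − 1 = -1
C5: 2C, 1H, 1F → 0 − 1 + 1 = 0
The lowest value is -1.

-1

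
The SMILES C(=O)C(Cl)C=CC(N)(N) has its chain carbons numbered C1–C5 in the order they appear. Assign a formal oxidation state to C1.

Assign +1 per bond to O/N/halogen, −1 per bond to H or an electropositive element, and 0 per bond to carbon.
C1 has one bond to C (0), a double bond to O (2×+1 = +2), one bond to H (-1).
Oxidation state = 0 + 2 − 1 = +1.

+1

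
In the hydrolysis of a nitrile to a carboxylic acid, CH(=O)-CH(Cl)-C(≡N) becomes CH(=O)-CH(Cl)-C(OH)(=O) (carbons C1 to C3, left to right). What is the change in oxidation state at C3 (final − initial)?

0

Before: C3 has 1 bond to C, 3 bonds to N → oxidation state +3.
After: C3 has 1 bond to C, 3 bonds to O → oxidation state +3.
Δ = +3 − (+3) = 0, so no net redox change at C3.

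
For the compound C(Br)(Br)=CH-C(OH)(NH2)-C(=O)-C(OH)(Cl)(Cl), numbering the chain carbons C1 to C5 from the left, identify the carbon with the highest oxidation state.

Assign +1 per bond to O/N/halogen, −1 per bond to H or an electropositive element, and 0 per bond to carbon. Tallying each carbon:
C1: 2C, 2Br → 0 + 2 = +2
C2: 3C, 1H → 0 − 1 = -1
C3: 2C, 1O, 1N → 0 + 1 + 1 = +2
C4: 2C, 2O → 0 + 2 = +2
C5: 1C, 1O, 2Cl → 0 + 1 + 2 = +3
The most oxidised carbon is C5 at +3.

C5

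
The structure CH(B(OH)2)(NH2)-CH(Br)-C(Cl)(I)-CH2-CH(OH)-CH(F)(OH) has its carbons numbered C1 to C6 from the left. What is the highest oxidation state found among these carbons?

+2

Tallying each carbon's bonds:
C1: 1C, 1H, 1N, 1B → 0 − 1 + 1 − 1 = -1
C2: 2C, 1H, 1Br → 0 − 1 + 1 = 0
C3: 2C, 1Cl, 1I → 0 + 1 + 1 = +2
C4: 2C, 2H → 0 − 2 = -2
C5: 2C, 1H, 1O → 0 − 1 + 1 = 0
C6: 1C, 1H, 1O, 1F → 0 − 1 + 1 + 1 = +1
The highest value is +2.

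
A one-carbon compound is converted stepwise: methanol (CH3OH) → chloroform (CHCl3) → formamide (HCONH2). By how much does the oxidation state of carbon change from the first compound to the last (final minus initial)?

Carbon oxidation states along the series — methanol: -2, chloroform: +2, formamide: +2.
Net change = +2 − (-2) = +4.

+4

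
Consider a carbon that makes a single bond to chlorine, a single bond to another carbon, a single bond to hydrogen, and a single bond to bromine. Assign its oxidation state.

Assign +1 per bond to O/N/halogen, −1 per bond to H or an electropositive element, and 0 per bond to carbon.
The carbon has one bond to C (0), one bond to H (-1), one bond to Cl (+1), one bond to Br (+1).
Oxidation state = 0 − 1 + 1 + 1 = +1.

+1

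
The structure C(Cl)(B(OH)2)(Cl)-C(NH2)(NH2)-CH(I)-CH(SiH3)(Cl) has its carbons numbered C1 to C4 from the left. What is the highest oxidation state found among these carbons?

Tallying each carbon's bonds:
C1: 1C, 2Cl, 1B → 0 + 2 − 1 = +1
C2: 2C, 2N → 0 + 2 = +2
C3: 2C, 1H, 1I → 0 − 1 + 1 = 0
C4: 1C, 1H, 1Cl, 1Si → 0 − 1 + 1 − 1 = -1
The highest value is +2.

+2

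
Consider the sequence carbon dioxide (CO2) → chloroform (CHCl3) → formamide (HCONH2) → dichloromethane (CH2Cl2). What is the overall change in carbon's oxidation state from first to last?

-4

Carbon oxidation states along the series — carbon dioxide: +4, chloroform: +2, formamide: +2, dichloromethane: 0.
Net change = 0 − (+4) = -4.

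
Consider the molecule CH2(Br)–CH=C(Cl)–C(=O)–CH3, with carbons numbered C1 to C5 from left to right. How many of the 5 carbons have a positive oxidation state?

2

Count +1 for every bond to an atom more electronegative than carbon and −1 for every bond to one less electronegative; C–C bonds are 0. Tallying each carbon:
C1: 1C, 2H, 1Br → 0 − 2 + 1 = -1
C2: 3C, 1H → 0 − 1 = -1
C3: 3C, 1Cl → 0 + 1 = +1
C4: 2C, 2O → 0 + 2 = +2
C5: 1C, 3H → 0 − 3 = -3
2 carbons (C3, C4) meet the condition.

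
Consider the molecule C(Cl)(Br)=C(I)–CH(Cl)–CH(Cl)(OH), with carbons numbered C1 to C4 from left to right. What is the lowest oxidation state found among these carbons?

0

Assign +1 per bond to O/N/halogen, −1 per bond to H or an electropositive element, and 0 per bond to carbon. Tallying each carbon:
C1: 2C, 1Cl, 1Br → 0 + 1 + 1 = +2
C2: 3C, 1I → 0 + 1 = +1
C3: 2C, 1H, 1Cl → 0 − 1 + 1 = 0
C4: 1C, 1H, 1O, 1Cl → 0 − 1 + 1 + 1 = +1
The lowest value is 0.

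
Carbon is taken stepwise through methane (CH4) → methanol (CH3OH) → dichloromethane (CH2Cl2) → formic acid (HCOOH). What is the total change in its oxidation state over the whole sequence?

+6

Carbon oxidation states along the series — methane: -4, methanol: -2, dichloromethane: 0, formic acid: +2.
Net change = +2 − (-4) = +6.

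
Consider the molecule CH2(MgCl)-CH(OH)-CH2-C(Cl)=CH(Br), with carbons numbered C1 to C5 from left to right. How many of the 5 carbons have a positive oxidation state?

Tallying each carbon's bonds:
C1: 1C, 2H, 1Mg → 0 − 2 − 1 = -3
C2: 2C, 1H, 1O → 0 − 1 + 1 = 0
C3: 2C, 2H → 0 − 2 = -2
C4: 3C, 1Cl → 0 + 1 = +1
C5: 2C, 1H, 1Br → 0 − 1 + 1 = 0
1 carbon (C4) meets the condition.

1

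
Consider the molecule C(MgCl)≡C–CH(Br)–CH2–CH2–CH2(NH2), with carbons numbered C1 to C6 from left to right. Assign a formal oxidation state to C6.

C6 has one bond to C (0), one bond to H (-1), one bond to N (+1), one bond to H (-1).
Oxidation state = 0 − 1 + 1 − 1 = -1.

-1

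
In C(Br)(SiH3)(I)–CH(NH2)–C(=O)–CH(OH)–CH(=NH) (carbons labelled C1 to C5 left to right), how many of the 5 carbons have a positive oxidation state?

3

Each bond to a more electronegative atom (O, N, halogen) counts +1, each bond to a less electronegative atom (H, metal, B, Si) counts −1, and each C–C bond counts 0. Tallying each carbon:
C1: 1C, 1Br, 1I, 1Si → 0 + 1 + 1 − 1 = +1
C2: 2C, 1H, 1N → 0 − 1 + 1 = 0
C3: 2C, 2O → 0 + 2 = +2
C4: 2C, 1H, 1O → 0 − 1 + 1 = 0
C5: 1C, 1H, 2N → 0 − 1 + 2 = +1
3 carbons (C1, C3, C5) meet the condition.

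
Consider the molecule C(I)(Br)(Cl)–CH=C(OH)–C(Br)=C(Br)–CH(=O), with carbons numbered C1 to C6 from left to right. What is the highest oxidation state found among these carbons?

Assign +1 per bond to O/N/halogen, −1 per bond to H or an electropositive element, and 0 per bond to carbon. Tallying each carbon:
C1: 1C, 1Cl, 1Br, 1I → 0 + 1 + 1 + 1 = +3
C2: 3C, 1H → 0 − 1 = -1
C3: 3C, 1O → 0 + 1 = +1
C4: 3C, 1Br → 0 + 1 = +1
C5: 3C, 1Br → 0 + 1 = +1
C6: 1C, 1H, 2O → 0 − 1 + 2 = +1
The highest value is +3.

+3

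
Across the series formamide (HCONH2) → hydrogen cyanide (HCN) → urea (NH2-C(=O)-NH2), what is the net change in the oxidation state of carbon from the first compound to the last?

+2

Carbon oxidation states along the series — formamide: +2, hydrogen cyanide: +2, urea: +4.
Net change = +4 − (+2) = +2.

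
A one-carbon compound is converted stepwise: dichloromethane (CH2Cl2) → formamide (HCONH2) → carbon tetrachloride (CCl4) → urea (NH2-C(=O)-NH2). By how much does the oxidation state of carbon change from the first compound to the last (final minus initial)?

Carbon oxidation states along the series — dichloromethane: 0, formamide: +2, carbon tetrachloride: +4, urea: +4.
Net change = +4 − (0) = +4.

+4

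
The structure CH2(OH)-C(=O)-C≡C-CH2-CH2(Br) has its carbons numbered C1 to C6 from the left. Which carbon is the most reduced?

Tallying each carbon's bonds:
C1: 1C, 2H, 1O → 0 − 2 + 1 = -1
C2: 2C, 2O → 0 + 2 = +2
C3: 4C → 0 = 0
C4: 4C → 0 = 0
C5: 2C, 2H → 0 − 2 = -2
C6: 1C, 2H, 1Br → 0 − 2 + 1 = -1
The most reduced carbon is C5 at -2.

C5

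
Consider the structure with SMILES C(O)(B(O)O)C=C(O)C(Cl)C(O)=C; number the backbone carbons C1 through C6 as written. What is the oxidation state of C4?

C4 has one bond to C (0), one bond to C (0), one bond to Cl (+1), one bond to H (-1).
Oxidation state = 0 + 0 + 1 − 1 = 0.

0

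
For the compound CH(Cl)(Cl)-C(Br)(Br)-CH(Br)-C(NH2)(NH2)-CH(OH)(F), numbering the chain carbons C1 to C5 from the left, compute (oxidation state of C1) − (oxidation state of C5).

C1: 1C, 1H, 2Cl → 0 − 1 + 2 = +1
C5: 1C, 1H, 1O, 1F → 0 − 1 + 1 + 1 = +1
Difference: +1 − (+1) = 0.

0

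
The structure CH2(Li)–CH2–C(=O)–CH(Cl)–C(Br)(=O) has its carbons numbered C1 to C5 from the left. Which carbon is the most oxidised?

C5

Tallying each carbon's bonds:
C1: 1C, 2H, 1Li → 0 − 2 − 1 = -3
C2: 2C, 2H → 0 − 2 = -2
C3: 2C, 2O → 0 + 2 = +2
C4: 2C, 1H, 1Cl → 0 − 1 + 1 = 0
C5: 1C, 2O, 1Br → 0 + 2 + 1 = +3
The most oxidised carbon is C5 at +3.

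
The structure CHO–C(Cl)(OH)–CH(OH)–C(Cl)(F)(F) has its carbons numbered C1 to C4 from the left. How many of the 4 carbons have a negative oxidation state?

Count +1 for every bond to an atom more electronegative than carbon and −1 for every bond to one less electronegative; C–C bonds are 0. Tallying each carbon:
C1: 1C, 1H, 2O → 0 − 1 + 2 = +1
C2: 2C, 1O, 1Cl → 0 + 1 + 1 = +2
C3: 2C, 1H, 1O → 0 − 1 + 1 = 0
C4: 1C, 2F, 1Cl → 0 + 2 + 1 = +3
0 carbons meet the condition.

0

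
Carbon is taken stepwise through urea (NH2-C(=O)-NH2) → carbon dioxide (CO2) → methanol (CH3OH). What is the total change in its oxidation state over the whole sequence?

Carbon oxidation states along the series — urea: +4, carbon dioxide: +4, methanol: -2.
Net change = -2 − (+4) = -6.

-6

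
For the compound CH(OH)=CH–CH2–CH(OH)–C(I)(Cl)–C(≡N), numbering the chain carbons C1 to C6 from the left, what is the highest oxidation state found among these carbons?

+3

Tallying each carbon's bonds:
C1: 2C, 1H, 1O → 0 − 1 + 1 = 0
C2: 3C, 1H → 0 − 1 = -1
C3: 2C, 2H → 0 − 2 = -2
C4: 2C, 1H, 1O → 0 − 1 + 1 = 0
C5: 2C, 1Cl, 1I → 0 + 1 + 1 = +2
C6: 1C, 3N → 0 + 3 = +3
The highest value is +3.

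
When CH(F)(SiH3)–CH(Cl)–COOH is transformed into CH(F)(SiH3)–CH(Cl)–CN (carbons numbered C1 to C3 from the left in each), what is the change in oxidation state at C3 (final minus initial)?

Before: C3 has 1 bond to C, 3 bonds to O → oxidation state +3.
After: C3 has 1 bond to C, 3 bonds to N → oxidation state +3.
Δ = +3 − (+3) = 0, so no net redox change at C3.

0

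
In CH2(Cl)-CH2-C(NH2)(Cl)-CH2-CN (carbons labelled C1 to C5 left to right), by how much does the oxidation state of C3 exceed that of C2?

C3: 2C, 1N, 1Cl → 0 + 1 + 1 = +2
C2: 2C, 2H → 0 − 2 = -2
Difference: +2 − (-2) = +4.

+4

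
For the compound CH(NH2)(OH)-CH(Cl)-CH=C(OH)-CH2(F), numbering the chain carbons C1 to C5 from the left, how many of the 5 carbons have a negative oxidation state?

2

Tallying each carbon's bonds:
C1: 1C, 1H, 1O, 1N → 0 − 1 + 1 + 1 = +1
C2: 2C, 1H, 1Cl → 0 − 1 + 1 = 0
C3: 3C, 1H → 0 − 1 = -1
C4: 3C, 1O → 0 + 1 = +1
C5: 1C, 2H, 1F → 0 − 2 + 1 = -1
2 carbons (C3, C5) meet the condition.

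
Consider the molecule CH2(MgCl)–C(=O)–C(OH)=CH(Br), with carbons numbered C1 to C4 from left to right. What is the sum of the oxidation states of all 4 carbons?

Tallying each carbon's bonds:
C1: 1C, 2H, 1Mg → 0 − 2 − 1 = -3
C2: 2C, 2O → 0 + 2 = +2
C3: 3C, 1O → 0 + 1 = +1
C4: 2C, 1H, 1Br → 0 − 1 + 1 = 0
Sum = -3 + 2 + 1 + 0 = 0.

0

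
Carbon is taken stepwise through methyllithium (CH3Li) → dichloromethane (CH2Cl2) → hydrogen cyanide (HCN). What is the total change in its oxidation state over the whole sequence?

Carbon oxidation states along the series — methyllithium: -4, dichloromethane: 0, hydrogen cyanide: +2.
Net change = +2 − (-4) = +6.

+6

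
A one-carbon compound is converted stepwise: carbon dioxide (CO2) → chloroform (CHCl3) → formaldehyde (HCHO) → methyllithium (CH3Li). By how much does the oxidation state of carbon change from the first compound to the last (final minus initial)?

Carbon oxidation states along the series — carbon dioxide: +4, chloroform: +2, formaldehyde: 0, methyllithium: -4.
Net change = -4 − (+4) = -8.

-8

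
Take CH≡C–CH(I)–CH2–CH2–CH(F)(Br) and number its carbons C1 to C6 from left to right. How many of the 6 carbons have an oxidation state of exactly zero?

Tallying each carbon's bonds:
C1: 3C, 1H → 0 − 1 = -1
C2: 4C → 0 = 0
C3: 2C, 1H, 1I → 0 − 1 + 1 = 0
C4: 2C, 2H → 0 − 2 = -2
C5: 2C, 2H → 0 − 2 = -2
C6: 1C, 1H, 1F, 1Br → 0 − 1 + 1 + 1 = +1
2 carbons (C2, C3) meet the condition.

2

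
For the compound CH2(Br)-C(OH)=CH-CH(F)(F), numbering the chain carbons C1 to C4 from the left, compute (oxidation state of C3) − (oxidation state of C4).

-2

C3: 3C, 1H → 0 − 1 = -1
C4: 1C, 1H, 2F → 0 − 1 + 2 = +1
Difference: -1 − (+1) = -2.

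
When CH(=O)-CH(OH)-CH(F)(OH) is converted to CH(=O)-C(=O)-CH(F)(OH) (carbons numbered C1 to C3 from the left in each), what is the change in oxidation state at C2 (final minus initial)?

+2

Before: C2 has 2 bonds to C, 1 bond to H, 1 bond to O → oxidation state 0.
After: C2 has 2 bonds to C, 2 bonds to O → oxidation state +2.
Δ = +2 − (0) = +2, so this is an oxidation at C2.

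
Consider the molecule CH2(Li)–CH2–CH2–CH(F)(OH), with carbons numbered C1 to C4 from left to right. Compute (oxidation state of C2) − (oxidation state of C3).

0

C2: 2C, 2H → 0 − 2 = -2
C3: 2C, 2H → 0 − 2 = -2
Difference: -2 − (-2) = 0.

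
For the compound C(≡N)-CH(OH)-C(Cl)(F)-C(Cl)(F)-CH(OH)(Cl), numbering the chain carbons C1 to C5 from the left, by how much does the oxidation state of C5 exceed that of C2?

+1

C5: 1C, 1H, 1O, 1Cl → 0 − 1 + 1 + 1 = +1
C2: 2C, 1H, 1O → 0 − 1 + 1 = 0
Difference: +1 − (0) = +1.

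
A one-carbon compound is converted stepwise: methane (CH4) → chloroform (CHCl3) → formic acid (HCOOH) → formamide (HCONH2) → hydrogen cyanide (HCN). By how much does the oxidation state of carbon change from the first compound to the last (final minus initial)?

+6

Carbon oxidation states along the series — methane: -4, chloroform: +2, formic acid: +2, formamide: +2, hydrogen cyanide: +2.
Net change = +2 − (-4) = +6.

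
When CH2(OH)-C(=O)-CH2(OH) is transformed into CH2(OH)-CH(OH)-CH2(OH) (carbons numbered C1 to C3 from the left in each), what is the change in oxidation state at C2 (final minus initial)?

-2

Before: C2 has 2 bonds to C, 2 bonds to O → oxidation state +2.
After: C2 has 2 bonds to C, 1 bond to H, 1 bond to O → oxidation state 0.
Δ = 0 − (+2) = -2, so this is a reduction at C2.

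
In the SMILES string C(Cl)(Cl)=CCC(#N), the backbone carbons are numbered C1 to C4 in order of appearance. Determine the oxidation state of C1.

+2

Count +1 for every bond to an atom more electronegative than carbon and −1 for every bond to one less electronegative; C–C bonds are 0.
C1 has a double bond to C (2×0 = 0), one bond to Cl (+1), one bond to Cl (+1).
Oxidation state = 0 + 1 + 1 = +2.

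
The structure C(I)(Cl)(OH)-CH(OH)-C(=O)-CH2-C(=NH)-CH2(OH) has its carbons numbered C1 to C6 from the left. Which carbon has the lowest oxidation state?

C4

Tallying each carbon's bonds:
C1: 1C, 1O, 1Cl, 1I → 0 + 1 + 1 + 1 = +3
C2: 2C, 1H, 1O → 0 − 1 + 1 = 0
C3: 2C, 2O → 0 + 2 = +2
C4: 2C, 2H → 0 − 2 = -2
C5: 2C, 2N → 0 + 2 = +2
C6: 1C, 2H, 1O → 0 − 2 + 1 = -1
The most reduced carbon is C4 at -2.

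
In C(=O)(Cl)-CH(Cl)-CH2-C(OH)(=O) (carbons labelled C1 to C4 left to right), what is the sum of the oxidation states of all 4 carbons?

Tallying each carbon's bonds:
C1: 1C, 2O, 1Cl → 0 + 2 + 1 = +3
C2: 2C, 1H, 1Cl → 0 − 1 + 1 = 0
C3: 2C, 2H → 0 − 2 = -2
C4: 1C, 3O → 0 + 3 = +3
Sum = +3 + 0 − 2 + 3 = +4.

+4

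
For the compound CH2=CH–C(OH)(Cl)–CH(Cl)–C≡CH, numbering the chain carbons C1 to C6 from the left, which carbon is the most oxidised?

Tallying each carbon's bonds:
C1: 2C, 2H → 0 − 2 = -2
C2: 3C, 1H → 0 − 1 = -1
C3: 2C, 1O, 1Cl → 0 + 1 + 1 = +2
C4: 2C, 1H, 1Cl → 0 − 1 + 1 = 0
C5: 4C → 0 = 0
C6: 3C, 1H → 0 − 1 = -1
The most oxidised carbon is C3 at +2.

C3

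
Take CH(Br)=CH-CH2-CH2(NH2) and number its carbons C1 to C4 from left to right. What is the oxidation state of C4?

-1

Bonds to more-electronegative neighbours contribute +1 each, bonds to H or metals contribute −1 each, and C–C bonds contribute 0.
C4 has one bond to C (0), one bond to H (-1), one bond to H (-1), one bond to N (+1).
Oxidation state = 0 − 1 − 1 + 1 = -1.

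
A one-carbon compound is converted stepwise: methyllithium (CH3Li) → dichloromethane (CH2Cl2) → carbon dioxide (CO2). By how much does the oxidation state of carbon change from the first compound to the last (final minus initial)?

+8

Carbon oxidation states along the series — methyllithium: -4, dichloromethane: 0, carbon dioxide: +4.
Net change = +4 − (-4) = +8.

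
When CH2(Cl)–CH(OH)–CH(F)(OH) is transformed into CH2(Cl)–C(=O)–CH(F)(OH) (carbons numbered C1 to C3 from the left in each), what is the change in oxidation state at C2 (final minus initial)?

Before: C2 has 2 bonds to C, 1 bond to H, 1 bond to O → oxidation state 0.
After: C2 has 2 bonds to C, 2 bonds to O → oxidation state +2.
Δ = +2 − (0) = +2, so this is an oxidation at C2.

+2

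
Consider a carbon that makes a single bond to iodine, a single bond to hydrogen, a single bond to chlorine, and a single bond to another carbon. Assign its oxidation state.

The carbon has one bond to C (0), one bond to H (-1), one bond to Cl (+1), one bond to I (+1).
Oxidation state = 0 − 1 + 1 + 1 = +1.

+1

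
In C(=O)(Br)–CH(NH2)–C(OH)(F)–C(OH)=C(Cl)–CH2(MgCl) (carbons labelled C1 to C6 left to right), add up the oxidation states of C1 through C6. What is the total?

+4

Assign +1 per bond to O/N/halogen, −1 per bond to H or an electropositive element, and 0 per bond to carbon. Tallying each carbon:
C1: 1C, 2O, 1Br → 0 + 2 + 1 = +3
C2: 2C, 1H, 1N → 0 − 1 + 1 = 0
C3: 2C, 1O, 1F → 0 + 1 + 1 = +2
C4: 3C, 1O → 0 + 1 = +1
C5: 3C, 1Cl → 0 + 1 = +1
C6: 1C, 2H, 1Mg → 0 − 2 − 1 = -3
Sum = +3 + 0 + 2 + 1 + 1 − 3 = +4.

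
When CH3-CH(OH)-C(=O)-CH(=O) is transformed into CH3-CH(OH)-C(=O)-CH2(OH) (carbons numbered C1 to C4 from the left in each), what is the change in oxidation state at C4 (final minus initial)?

Before: C4 has 1 bond to C, 1 bond to H, 2 bonds to O → oxidation state +1.
After: C4 has 1 bond to C, 2 bonds to H, 1 bond to O → oxidation state -1.
Δ = -1 − (+1) = -2, so this is a reduction at C4.

-2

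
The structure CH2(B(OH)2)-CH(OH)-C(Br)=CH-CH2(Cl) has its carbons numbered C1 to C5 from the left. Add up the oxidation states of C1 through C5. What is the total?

-4

Each bond to a more electronegative atom (O, N, halogen) counts +1, each bond to a less electronegative atom (H, metal, B, Si) counts −1, and each C–C bond counts 0. Tallying each carbon:
C1: 1C, 2H, 1B → 0 − 2 − 1 = -3
C2: 2C, 1H, 1O → 0 − 1 + 1 = 0
C3: 3C, 1Br → 0 + 1 = +1
C4: 3C, 1H → 0 − 1 = -1
C5: 1C, 2H, 1Cl → 0 − 2 + 1 = -1
Sum = -3 + 0 + 1 − 1 − 1 = -4.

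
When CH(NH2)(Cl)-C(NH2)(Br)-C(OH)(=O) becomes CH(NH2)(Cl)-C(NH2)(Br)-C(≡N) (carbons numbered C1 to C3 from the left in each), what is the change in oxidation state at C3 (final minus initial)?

0

Before: C3 has 1 bond to C, 3 bonds to O → oxidation state +3.
After: C3 has 1 bond to C, 3 bonds to N → oxidation state +3.
Δ = +3 − (+3) = 0, so no net redox change at C3.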